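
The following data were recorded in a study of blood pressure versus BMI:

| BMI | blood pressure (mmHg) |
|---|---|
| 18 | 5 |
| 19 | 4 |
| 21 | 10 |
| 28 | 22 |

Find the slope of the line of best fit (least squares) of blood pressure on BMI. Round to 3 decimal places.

n = 4, Σx = 86, Σy = 41, Σxy = 992, Σx² = 1910
Sxx = Σx² − (Σx)²/n = 1910 − 1849 = 61
Sxy = Σxy − (Σx)(Σy)/n = 992 − 881.5 = 110.5
b = Sxy/Sxx = 110.5/61 = 1.811475

1.811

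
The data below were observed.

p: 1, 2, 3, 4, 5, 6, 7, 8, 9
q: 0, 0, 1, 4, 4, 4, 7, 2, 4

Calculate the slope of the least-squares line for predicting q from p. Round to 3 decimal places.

0.567

n = 9, Σx = 45, Σy = 26, Σxy = 164, Σx² = 285
Sxx = Σx² − (Σx)²/n = 285 − 225 = 60
Sxy = Σxy − (Σx)(Σy)/n = 164 − 130 = 34
b = Sxy/Sxx = 34/60 = 0.566667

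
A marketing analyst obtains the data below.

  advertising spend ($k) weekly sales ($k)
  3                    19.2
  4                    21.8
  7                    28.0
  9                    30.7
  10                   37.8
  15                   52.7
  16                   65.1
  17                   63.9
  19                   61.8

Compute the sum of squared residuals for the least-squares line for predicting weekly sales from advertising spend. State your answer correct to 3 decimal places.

n = 9, Σx = 100, Σy = 381, Σxy = 5087.7, Σx² = 1386, Σy² = 18916.96
Sxx = Σx² − (Σx)²/n = 1386 − 1111.111111 = 274.888889
Sxy = Σxy − (Σx)(Σy)/n = 5087.7 − 4233.333333 = 854.366667
Syy = Σy² − (Σy)²/n = 18916.96 − 16129 = 2787.96
b = Sxy/Sxx = 854.366667/274.888889 = 3.108044
SSE = Syy − b·Sxy = 2787.96 − 3.108044·854.366667 = 132.551103

132.551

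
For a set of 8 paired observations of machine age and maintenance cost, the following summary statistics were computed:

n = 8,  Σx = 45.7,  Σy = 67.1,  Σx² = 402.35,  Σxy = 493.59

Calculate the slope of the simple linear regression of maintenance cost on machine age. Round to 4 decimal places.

Sxx = Σx² − (Σx)²/n = 402.35 − 261.06125 = 141.28875
Sxy = Σxy − (Σx)(Σy)/n = 493.59 − 383.30875 = 110.28125
b = Sxy/Sxx = 110.28125/141.28875 = 0.780538

0.7805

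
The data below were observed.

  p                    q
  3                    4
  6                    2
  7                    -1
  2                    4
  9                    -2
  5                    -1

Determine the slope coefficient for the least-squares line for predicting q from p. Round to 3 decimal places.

-0.900

n = 6, Σx = 32, Σy = 6, Σxy = 2, Σx² = 204
Sxx = Σx² − (Σx)²/n = 204 − 170.666667 = 33.333333
Sxy = Σxy − (Σx)(Σy)/n = 2 − 32 = -30
b = Sxy/Sxx = -30/33.333333 = -0.9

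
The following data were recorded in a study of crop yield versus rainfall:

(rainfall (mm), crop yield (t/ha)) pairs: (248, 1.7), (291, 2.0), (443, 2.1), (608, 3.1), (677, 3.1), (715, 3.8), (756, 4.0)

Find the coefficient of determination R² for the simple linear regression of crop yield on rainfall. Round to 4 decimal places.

0.9246

n = 7, Σx = 3738, Σy = 19.8, Σxy = 11658.4, Σx² = 2253188, Σy² = 60.96
Sxx = Σx² − (Σx)²/n = 2253188 − 1996092 = 257096
Sxy = Σxy − (Σx)(Σy)/n = 11658.4 − 10573.2 = 1085.2
Syy = Σy² − (Σy)²/n = 60.96 − 56.005714 = 4.954286
R² = Sxy²/(Sxx·Syy) = (1085.2)²/(257096·4.954286) = 0.924577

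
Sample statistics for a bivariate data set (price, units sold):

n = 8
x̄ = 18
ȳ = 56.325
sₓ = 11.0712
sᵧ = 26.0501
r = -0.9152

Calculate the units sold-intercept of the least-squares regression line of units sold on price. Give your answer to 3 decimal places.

b = r · sᵧ/sₓ = -0.9152 · 26.0501/11.0712 = -2.153430
a = ȳ − b·x̄ = 56.325 − (-2.153430)·18 = 95.086736

95.087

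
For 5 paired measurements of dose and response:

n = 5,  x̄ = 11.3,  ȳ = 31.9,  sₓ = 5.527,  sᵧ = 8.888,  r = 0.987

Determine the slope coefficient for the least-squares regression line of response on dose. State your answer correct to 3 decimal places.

b = r · sᵧ/sₓ = 0.987 · 8.888/5.527 = 1.587200

1.587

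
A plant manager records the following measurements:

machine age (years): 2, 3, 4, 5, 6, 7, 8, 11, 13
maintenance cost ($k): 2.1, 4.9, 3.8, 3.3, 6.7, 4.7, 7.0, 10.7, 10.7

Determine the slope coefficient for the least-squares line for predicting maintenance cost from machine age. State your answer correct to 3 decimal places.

n = 9, Σx = 59, Σy = 53.9, Σxy = 436.5, Σx² = 493
Sxx = Σx² − (Σx)²/n = 493 − 386.777778 = 106.222222
Sxy = Σxy − (Σx)(Σy)/n = 436.5 − 353.344444 = 83.155556
b = Sxy/Sxx = 83.155556/106.222222 = 0.782845

0.783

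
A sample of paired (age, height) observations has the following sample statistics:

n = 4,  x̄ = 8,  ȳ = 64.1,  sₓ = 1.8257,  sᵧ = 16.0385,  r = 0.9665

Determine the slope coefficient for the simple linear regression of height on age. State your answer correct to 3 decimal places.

8.491

b = r · sᵧ/sₓ = 0.9665 · 16.0385/1.8257 = 8.490557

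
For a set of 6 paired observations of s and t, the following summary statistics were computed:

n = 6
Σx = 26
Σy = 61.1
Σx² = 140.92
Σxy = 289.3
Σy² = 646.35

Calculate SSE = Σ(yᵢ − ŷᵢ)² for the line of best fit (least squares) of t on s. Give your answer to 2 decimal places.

2.85

Sxx = Σx² − (Σx)²/n = 140.92 − 112.666667 = 28.253333
Sxy = Σxy − (Σx)(Σy)/n = 289.3 − 264.766667 = 24.533333
Syy = Σy² − (Σy)²/n = 646.35 − 622.201667 = 24.148333
b = Sxy/Sxx = 24.533333/28.253333 = 0.868334
SSE = Syy − b·Sxy = 24.148333 − 0.868334·24.533333 = 2.845203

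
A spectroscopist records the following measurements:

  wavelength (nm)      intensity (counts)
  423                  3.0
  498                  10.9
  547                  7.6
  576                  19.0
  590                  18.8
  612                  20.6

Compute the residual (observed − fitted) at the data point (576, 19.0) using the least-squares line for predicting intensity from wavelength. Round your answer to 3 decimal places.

2.435

n = 6, Σx = 3246, Σy = 79.9, Σxy = 45497.6, Σx² = 1780562
Sxx = Σx² − (Σx)²/n = 1780562 − 1756086 = 24476
Sxy = Σxy − (Σx)(Σy)/n = 45497.6 − 43225.9 = 2271.7
b = Sxy/Sxx = 2271.7/24476 = 0.092813
a = ȳ − b·x̄ = 13.316667 − 0.092813·541 = -36.895366
ŷ(576) = -36.895366 + 0.092813·576 = 16.565135
residual = y − ŷ = 19.0 − 16.565135 = 2.434865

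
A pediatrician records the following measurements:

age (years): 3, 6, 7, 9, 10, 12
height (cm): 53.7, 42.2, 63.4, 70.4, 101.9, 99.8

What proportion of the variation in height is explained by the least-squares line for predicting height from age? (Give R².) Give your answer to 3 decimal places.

0.718

n = 6, Σx = 47, Σy = 431.4, Σxy = 3708.3, Σx² = 419, Σy² = 33983.9
Sxx = Σx² − (Σx)²/n = 419 − 368.166667 = 50.833333
Sxy = Σxy − (Σx)(Σy)/n = 3708.3 − 3379.3 = 329
Syy = Σy² − (Σy)²/n = 33983.9 − 31017.66 = 2966.24
R² = Sxy²/(Sxx·Syy) = (329)²/(50.833333·2966.24) = 0.717855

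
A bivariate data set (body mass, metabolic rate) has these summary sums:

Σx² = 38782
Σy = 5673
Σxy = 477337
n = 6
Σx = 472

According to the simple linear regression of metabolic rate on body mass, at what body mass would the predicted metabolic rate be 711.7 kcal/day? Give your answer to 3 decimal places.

Sxx = Σx² − (Σx)²/n = 38782 − 37130.666667 = 1651.333333
Sxy = Σxy − (Σx)(Σy)/n = 477337 − 446276 = 31061
b = Sxy/Sxx = 31061/1651.333333 = 18.809649
a = ȳ − b·x̄ = 945.5 − 18.809649·78.666667 = -534.192370
Set a + b·x = 711.7: x = (711.7 − (-534.192370)) / 18.809649 = 66.236876

66.237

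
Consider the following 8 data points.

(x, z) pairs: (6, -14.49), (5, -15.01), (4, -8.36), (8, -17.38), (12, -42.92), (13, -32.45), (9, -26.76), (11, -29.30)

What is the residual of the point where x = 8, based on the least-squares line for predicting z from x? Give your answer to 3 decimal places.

4.365

n = 8, Σx = 68, Σy = -186.67, Σxy = -1834.5, Σx² = 656
Sxx = Σx² − (Σx)²/n = 656 − 578 = 78
Sxy = Σxy − (Σx)(Σy)/n = -1834.5 − (-1586.695) = -247.805
b = Sxy/Sxx = -247.805/78 = -3.176987
a = ȳ − b·x̄ = -23.33375 − (-3.176987)·8.5 = 3.670641
ŷ(8) = 3.670641 + (-3.176987)·8 = -21.745256
residual = y − ŷ = -17.38 − (-21.745256) = 4.365256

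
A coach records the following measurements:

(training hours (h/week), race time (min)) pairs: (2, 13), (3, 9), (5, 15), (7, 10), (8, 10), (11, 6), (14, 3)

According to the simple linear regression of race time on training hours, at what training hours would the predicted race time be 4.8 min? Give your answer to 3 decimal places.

n = 7, Σx = 50, Σy = 66, Σxy = 386, Σx² = 468
Sxx = Σx² − (Σx)²/n = 468 − 357.142857 = 110.857143
Sxy = Σxy − (Σx)(Σy)/n = 386 − 471.428571 = -85.428571
b = Sxy/Sxx = -85.428571/110.857143 = -0.770619
a = ȳ − b·x̄ = 9.428571 − (-0.770619)·7.142857 = 14.932990
Set a + b·x = 4.8: x = (4.8 − 14.932990) / (-0.770619) = 13.149164

13.149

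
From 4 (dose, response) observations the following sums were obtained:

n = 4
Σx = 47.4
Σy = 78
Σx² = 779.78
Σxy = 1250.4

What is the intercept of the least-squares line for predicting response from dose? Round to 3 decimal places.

1.781

Sxx = Σx² − (Σx)²/n = 779.78 − 561.69 = 218.09
Sxy = Σxy − (Σx)(Σy)/n = 1250.4 − 924.3 = 326.1
b = Sxy/Sxx = 326.1/218.09 = 1.495254
a = ȳ − b·x̄ = 19.5 − 1.495254·11.85 = 1.781237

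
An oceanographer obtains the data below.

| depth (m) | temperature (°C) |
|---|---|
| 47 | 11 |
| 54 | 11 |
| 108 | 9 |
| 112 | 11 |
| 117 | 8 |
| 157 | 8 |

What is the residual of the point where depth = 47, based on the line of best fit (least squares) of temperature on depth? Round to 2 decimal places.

-0.14

n = 6, Σx = 595, Σy = 58, Σxy = 5507, Σx² = 67671
Sxx = Σx² − (Σx)²/n = 67671 − 59004.166667 = 8666.833333
Sxy = Σxy − (Σx)(Σy)/n = 5507 − 5751.666667 = -244.666667
b = Sxy/Sxx = -244.666667/8666.833333 = -0.028230
a = ȳ − b·x̄ = 9.666667 − (-0.028230)·99.166667 = 12.466164
ŷ(47) = 12.466164 + (-0.028230)·47 = 11.139343
residual = y − ŷ = 11 − 11.139343 = -0.139343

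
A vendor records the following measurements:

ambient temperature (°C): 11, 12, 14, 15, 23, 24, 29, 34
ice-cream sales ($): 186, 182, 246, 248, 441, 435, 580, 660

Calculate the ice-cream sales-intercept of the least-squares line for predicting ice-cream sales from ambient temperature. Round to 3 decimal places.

n = 8, Σx = 162, Σy = 2978, Σxy = 71237, Σx² = 3788
Sxx = Σx² − (Σx)²/n = 3788 − 3280.5 = 507.5
Sxy = Σxy − (Σx)(Σy)/n = 71237 − 60304.5 = 10932.5
b = Sxy/Sxx = 10932.5/507.5 = 21.541872
a = ȳ − b·x̄ = 372.25 − 21.541872·20.25 = -63.972906

-63.973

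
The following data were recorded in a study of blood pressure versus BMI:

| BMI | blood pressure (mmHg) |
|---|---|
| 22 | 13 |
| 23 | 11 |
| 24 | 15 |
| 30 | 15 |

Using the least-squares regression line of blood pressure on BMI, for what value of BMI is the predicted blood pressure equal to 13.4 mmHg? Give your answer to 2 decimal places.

n = 4, Σx = 99, Σy = 54, Σxy = 1349, Σx² = 2489
Sxx = Σx² − (Σx)²/n = 2489 − 2450.25 = 38.75
Sxy = Σxy − (Σx)(Σy)/n = 1349 − 1336.5 = 12.5
b = Sxy/Sxx = 12.5/38.75 = 0.322581
a = ȳ − b·x̄ = 13.5 − 0.322581·24.75 = 5.516129
Set a + b·x = 13.4: x = (13.4 − 5.516129) / 0.322581 = 24.44

24.44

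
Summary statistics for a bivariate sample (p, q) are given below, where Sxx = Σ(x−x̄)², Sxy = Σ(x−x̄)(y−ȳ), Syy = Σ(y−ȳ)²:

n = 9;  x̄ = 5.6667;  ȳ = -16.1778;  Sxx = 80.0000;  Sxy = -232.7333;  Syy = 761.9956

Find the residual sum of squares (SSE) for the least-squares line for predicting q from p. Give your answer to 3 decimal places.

84.936

b = Sxy/Sxx = -232.7333/80 = -2.909166
SSE = Syy − b·Sxy = 761.9956 − (-2.909166)·(-232.7333) = 84.935738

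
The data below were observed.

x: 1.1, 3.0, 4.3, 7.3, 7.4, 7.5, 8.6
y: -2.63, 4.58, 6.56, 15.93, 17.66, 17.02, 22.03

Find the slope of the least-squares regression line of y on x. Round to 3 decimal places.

3.134

n = 7, Σx = 39.2, Σy = 81.15, Σxy = 603.136, Σx² = 266.96
Sxx = Σx² − (Σx)²/n = 266.96 − 219.52 = 47.44
Sxy = Σxy − (Σx)(Σy)/n = 603.136 − 454.44 = 148.696
b = Sxy/Sxx = 148.696/47.44 = 3.134401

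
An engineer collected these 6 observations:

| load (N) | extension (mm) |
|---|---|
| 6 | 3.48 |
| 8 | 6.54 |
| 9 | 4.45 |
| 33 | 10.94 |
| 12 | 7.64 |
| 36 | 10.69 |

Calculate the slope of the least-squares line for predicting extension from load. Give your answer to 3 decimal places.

n = 6, Σx = 104, Σy = 43.74, Σxy = 950.79, Σx² = 2710
Sxx = Σx² − (Σx)²/n = 2710 − 1802.666667 = 907.333333
Sxy = Σxy − (Σx)(Σy)/n = 950.79 − 758.16 = 192.63
b = Sxy/Sxx = 192.63/907.333333 = 0.212303

0.212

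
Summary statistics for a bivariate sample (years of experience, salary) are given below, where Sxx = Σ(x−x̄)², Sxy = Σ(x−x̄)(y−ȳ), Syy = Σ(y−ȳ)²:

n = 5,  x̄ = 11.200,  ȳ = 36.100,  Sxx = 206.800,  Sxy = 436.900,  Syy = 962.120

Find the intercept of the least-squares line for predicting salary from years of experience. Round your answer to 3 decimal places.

12.438

b = Sxy/Sxx = 436.9/206.8 = 2.112669
a = ȳ − b·x̄ = 36.1 − 2.112669·11.2 = 12.438104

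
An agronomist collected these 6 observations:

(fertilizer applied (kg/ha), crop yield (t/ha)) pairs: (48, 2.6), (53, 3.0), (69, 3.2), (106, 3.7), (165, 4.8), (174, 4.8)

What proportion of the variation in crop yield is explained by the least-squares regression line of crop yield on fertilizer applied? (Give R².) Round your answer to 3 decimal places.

n = 6, Σx = 615, Σy = 22.1, Σxy = 2524, Σx² = 78611, Σy² = 85.77
Sxx = Σx² − (Σx)²/n = 78611 − 63037.5 = 15573.5
Sxy = Σxy − (Σx)(Σy)/n = 2524 − 2265.25 = 258.75
Syy = Σy² − (Σy)²/n = 85.77 − 81.401667 = 4.368333
R² = Sxy²/(Sxx·Syy) = (258.75)²/(15573.5·4.368333) = 0.984144

0.984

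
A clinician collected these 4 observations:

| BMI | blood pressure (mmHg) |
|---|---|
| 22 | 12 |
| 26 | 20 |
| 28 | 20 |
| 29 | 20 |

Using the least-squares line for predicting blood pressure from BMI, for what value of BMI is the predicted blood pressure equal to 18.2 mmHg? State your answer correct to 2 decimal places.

26.42

n = 4, Σx = 105, Σy = 72, Σxy = 1924, Σx² = 2785
Sxx = Σx² − (Σx)²/n = 2785 − 2756.25 = 28.75
Sxy = Σxy − (Σx)(Σy)/n = 1924 − 1890 = 34
b = Sxy/Sxx = 34/28.75 = 1.182609
a = ȳ − b·x̄ = 18 − 1.182609·26.25 = -13.043478
Set a + b·x = 18.2: x = (18.2 − (-13.043478)) / 1.182609 = 26.419118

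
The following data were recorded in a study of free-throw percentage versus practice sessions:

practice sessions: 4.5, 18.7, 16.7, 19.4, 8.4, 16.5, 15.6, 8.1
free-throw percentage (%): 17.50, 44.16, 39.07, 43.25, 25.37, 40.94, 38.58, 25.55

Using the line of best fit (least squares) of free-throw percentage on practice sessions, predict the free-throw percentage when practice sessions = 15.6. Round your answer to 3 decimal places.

n = 8, Σx = 107.9, Σy = 274.42, Σxy = 4093.482, Σx² = 1676.97
Sxx = Σx² − (Σx)²/n = 1676.97 − 1455.30125 = 221.66875
Sxy = Σxy − (Σx)(Σy)/n = 4093.482 − 3701.23975 = 392.24225
b = Sxy/Sxx = 392.24225/221.66875 = 1.769497
a = ȳ − b·x̄ = 34.3025 − 1.769497·13.4875 = 10.436405
ŷ(15.6) = a + b·15.6 = 10.436405 + 1.769497·15.6 = 38.040563

38.041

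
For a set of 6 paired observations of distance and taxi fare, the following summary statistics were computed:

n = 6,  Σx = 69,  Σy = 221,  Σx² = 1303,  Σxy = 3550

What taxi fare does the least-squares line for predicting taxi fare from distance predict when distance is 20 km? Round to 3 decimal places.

53.658

Sxx = Σx² − (Σx)²/n = 1303 − 793.5 = 509.5
Sxy = Σxy − (Σx)(Σy)/n = 3550 − 2541.5 = 1008.5
b = Sxy/Sxx = 1008.5/509.5 = 1.979392
a = ȳ − b·x̄ = 36.833333 − 1.979392·11.5 = 14.070330
ŷ(20) = a + b·20 = 14.070330 + 1.979392·20 = 53.658162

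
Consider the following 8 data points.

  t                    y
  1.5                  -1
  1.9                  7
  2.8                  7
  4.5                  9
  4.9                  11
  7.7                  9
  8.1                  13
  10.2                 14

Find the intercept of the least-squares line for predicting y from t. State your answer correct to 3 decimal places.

n = 8, Σx = 41.6, Σy = 69, Σxy = 443.2, Σx² = 286.9
Sxx = Σx² − (Σx)²/n = 286.9 − 216.32 = 70.58
Sxy = Σxy − (Σx)(Σy)/n = 443.2 − 358.8 = 84.4
b = Sxy/Sxx = 84.4/70.58 = 1.195806
a = ȳ − b·x̄ = 8.625 − 1.195806·5.2 = 2.406808

2.407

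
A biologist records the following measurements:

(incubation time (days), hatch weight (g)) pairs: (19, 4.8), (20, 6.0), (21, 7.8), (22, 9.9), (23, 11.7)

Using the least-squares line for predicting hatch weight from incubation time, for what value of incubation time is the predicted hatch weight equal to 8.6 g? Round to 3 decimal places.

n = 5, Σx = 105, Σy = 40.2, Σxy = 861.9, Σx² = 2215
Sxx = Σx² − (Σx)²/n = 2215 − 2205 = 10
Sxy = Σxy − (Σx)(Σy)/n = 861.9 − 844.2 = 17.7
b = Sxy/Sxx = 17.7/10 = 1.77
a = ȳ − b·x̄ = 8.04 − 1.77·21 = -29.13
Set a + b·x = 8.6: x = (8.6 − (-29.13)) / 1.77 = 21.316384

21.316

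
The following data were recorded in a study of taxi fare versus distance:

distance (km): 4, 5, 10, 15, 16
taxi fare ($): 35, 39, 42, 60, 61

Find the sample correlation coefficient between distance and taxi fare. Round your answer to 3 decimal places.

n = 5, Σx = 50, Σy = 237, Σxy = 2631, Σx² = 622, Σy² = 11831
Sxx = Σx² − (Σx)²/n = 622 − 500 = 122
Sxy = Σxy − (Σx)(Σy)/n = 2631 − 2370 = 261
Syy = Σy² − (Σy)²/n = 11831 − 11233.8 = 597.2
r = Sxy/√(Sxx·Syy) = 261/√(72858.4) = 261/269.922952 = 0.966943

0.967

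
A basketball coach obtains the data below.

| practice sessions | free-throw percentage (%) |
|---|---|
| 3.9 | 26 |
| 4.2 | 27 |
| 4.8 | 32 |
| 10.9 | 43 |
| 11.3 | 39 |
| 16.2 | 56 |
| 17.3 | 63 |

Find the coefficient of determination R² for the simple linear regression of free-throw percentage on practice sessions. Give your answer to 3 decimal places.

n = 7, Σx = 68.6, Σy = 286, Σxy = 3274.9, Σx² = 864.12, Σy² = 12904
Sxx = Σx² − (Σx)²/n = 864.12 − 672.28 = 191.84
Sxy = Σxy − (Σx)(Σy)/n = 3274.9 − 2802.8 = 472.1
Syy = Σy² − (Σy)²/n = 12904 − 11685.142857 = 1218.857143
R² = Sxy²/(Sxx·Syy) = (472.1)²/(191.84·1218.857143) = 0.953182

0.953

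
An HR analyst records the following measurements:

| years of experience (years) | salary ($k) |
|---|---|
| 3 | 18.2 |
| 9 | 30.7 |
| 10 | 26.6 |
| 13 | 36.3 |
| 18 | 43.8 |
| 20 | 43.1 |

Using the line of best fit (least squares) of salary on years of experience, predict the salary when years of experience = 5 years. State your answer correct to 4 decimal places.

22.0197

n = 6, Σx = 73, Σy = 198.7, Σxy = 2719.2, Σx² = 1083
Sxx = Σx² − (Σx)²/n = 1083 − 888.166667 = 194.833333
Sxy = Σxy − (Σx)(Σy)/n = 2719.2 − 2417.516667 = 301.683333
b = Sxy/Sxx = 301.683333/194.833333 = 1.548417
a = ȳ − b·x̄ = 33.116667 − 1.548417·12.166667 = 14.277588
ŷ(5) = a + b·5 = 14.277588 + 1.548417·5 = 22.019675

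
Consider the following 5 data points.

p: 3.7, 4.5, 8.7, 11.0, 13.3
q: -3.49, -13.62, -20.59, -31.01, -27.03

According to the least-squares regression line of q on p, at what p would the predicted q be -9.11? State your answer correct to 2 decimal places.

n = 5, Σx = 41.2, Σy = -95.74, Σxy = -953.945, Σx² = 407.52
Sxx = Σx² − (Σx)²/n = 407.52 − 339.488 = 68.032
Sxy = Σxy − (Σx)(Σy)/n = -953.945 − (-788.8976) = -165.0474
b = Sxy/Sxx = -165.0474/68.032 = -2.426026
a = ȳ − b·x̄ = -19.148 − (-2.426026)·8.24 = 0.842454
Set a + b·x = -9.11: x = (-9.11 − 0.842454) / (-2.426026) = 4.102369

4.10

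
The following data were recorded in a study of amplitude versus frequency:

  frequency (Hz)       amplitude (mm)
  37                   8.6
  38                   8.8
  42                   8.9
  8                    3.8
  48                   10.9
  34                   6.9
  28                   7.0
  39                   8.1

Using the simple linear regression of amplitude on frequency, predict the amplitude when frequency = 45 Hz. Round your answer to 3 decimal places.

n = 8, Σx = 274, Σy = 63, Σxy = 2326.5, Σx² = 10406
Sxx = Σx² − (Σx)²/n = 10406 − 9384.5 = 1021.5
Sxy = Σxy − (Σx)(Σy)/n = 2326.5 − 2157.75 = 168.75
b = Sxy/Sxx = 168.75/1021.5 = 0.165198
a = ȳ − b·x̄ = 7.875 − 0.165198·34.25 = 2.216960
ŷ(45) = a + b·45 = 2.216960 + 0.165198·45 = 9.650881

9.651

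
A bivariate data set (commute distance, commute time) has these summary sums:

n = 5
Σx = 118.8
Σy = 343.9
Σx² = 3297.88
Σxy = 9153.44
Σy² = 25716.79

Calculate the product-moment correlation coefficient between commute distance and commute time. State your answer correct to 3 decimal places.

0.992

Sxx = Σx² − (Σx)²/n = 3297.88 − 2822.688 = 475.192
Sxy = Σxy − (Σx)(Σy)/n = 9153.44 − 8171.064 = 982.376
Syy = Σy² − (Σy)²/n = 25716.79 − 23653.442 = 2063.348
r = Sxy/√(Sxx·Syy) = 982.376/√(980486.462816) = 982.376/990.195164 = 0.992103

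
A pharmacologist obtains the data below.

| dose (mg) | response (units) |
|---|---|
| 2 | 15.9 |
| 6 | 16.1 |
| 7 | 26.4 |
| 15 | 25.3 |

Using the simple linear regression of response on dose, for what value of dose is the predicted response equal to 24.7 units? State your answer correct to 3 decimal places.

n = 4, Σx = 30, Σy = 83.7, Σxy = 692.7, Σx² = 314
Sxx = Σx² − (Σx)²/n = 314 − 225 = 89
Sxy = Σxy − (Σx)(Σy)/n = 692.7 − 627.75 = 64.95
b = Sxy/Sxx = 64.95/89 = 0.729775
a = ȳ − b·x̄ = 20.925 − 0.729775·7.5 = 15.451685
Set a + b·x = 24.7: x = (24.7 − 15.451685) / 0.729775 = 12.672825

12.673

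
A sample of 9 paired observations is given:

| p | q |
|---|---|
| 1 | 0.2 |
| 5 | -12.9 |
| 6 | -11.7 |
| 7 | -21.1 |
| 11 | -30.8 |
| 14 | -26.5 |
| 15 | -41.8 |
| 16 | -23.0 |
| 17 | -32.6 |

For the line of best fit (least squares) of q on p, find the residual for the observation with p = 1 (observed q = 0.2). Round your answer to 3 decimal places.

n = 9, Σx = 92, Σy = -200.2, Σxy = -2541.2, Σx² = 1198
Sxx = Σx² − (Σx)²/n = 1198 − 940.444444 = 257.555556
Sxy = Σxy − (Σx)(Σy)/n = -2541.2 − (-2046.488889) = -494.711111
b = Sxy/Sxx = -494.711111/257.555556 = -1.920794
a = ȳ − b·x̄ = -22.244444 − (-1.920794)·10.222222 = -2.609664
ŷ(1) = -2.609664 + (-1.920794)·1 = -4.530457
residual = y − ŷ = 0.2 − (-4.530457) = 4.730457

4.730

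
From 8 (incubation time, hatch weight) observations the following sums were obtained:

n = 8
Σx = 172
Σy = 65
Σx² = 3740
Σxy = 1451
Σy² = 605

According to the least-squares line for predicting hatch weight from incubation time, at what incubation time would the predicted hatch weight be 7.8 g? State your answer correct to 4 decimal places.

Sxx = Σx² − (Σx)²/n = 3740 − 3698 = 42
Sxy = Σxy − (Σx)(Σy)/n = 1451 − 1397.5 = 53.5
b = Sxy/Sxx = 53.5/42 = 1.273810
a = ȳ − b·x̄ = 8.125 − 1.273810·21.5 = -19.261905
Set a + b·x = 7.8: x = (7.8 − (-19.261905)) / 1.273810 = 21.244860

21.2449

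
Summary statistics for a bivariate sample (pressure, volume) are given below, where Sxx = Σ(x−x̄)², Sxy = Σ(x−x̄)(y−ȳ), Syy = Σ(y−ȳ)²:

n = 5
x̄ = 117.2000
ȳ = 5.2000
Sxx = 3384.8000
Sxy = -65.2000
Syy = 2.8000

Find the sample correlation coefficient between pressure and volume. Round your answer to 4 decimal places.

r = Sxy/√(Sxx·Syy) = -65.2/√(9477.44) = -65.2/97.352144 = -0.669734

-0.6697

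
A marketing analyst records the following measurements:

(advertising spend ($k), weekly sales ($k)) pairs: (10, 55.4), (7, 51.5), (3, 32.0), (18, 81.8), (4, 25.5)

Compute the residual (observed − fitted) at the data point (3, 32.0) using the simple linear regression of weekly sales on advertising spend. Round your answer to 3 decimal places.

1.981

n = 5, Σx = 42, Σy = 246.2, Σxy = 2584.9, Σx² = 498
Sxx = Σx² − (Σx)²/n = 498 − 352.8 = 145.2
Sxy = Σxy − (Σx)(Σy)/n = 2584.9 − 2068.08 = 516.82
b = Sxy/Sxx = 516.82/145.2 = 3.559366
a = ȳ − b·x̄ = 49.24 − 3.559366·8.4 = 19.341322
ŷ(3) = 19.341322 + 3.559366·3 = 30.019421
residual = y − ŷ = 32.0 − 30.019421 = 1.980579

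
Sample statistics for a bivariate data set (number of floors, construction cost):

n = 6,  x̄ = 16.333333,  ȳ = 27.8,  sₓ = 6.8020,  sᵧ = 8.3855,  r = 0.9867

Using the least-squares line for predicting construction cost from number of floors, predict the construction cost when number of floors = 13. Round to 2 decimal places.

23.75

b = r · sᵧ/sₓ = 0.9867 · 8.3855/6.802 = 1.216403
a = ȳ − b·x̄ = 27.8 − 1.216403·16.333333 = 7.932086
ŷ(13) = a + b·13 = 7.932086 + 1.216403·13 = 23.745324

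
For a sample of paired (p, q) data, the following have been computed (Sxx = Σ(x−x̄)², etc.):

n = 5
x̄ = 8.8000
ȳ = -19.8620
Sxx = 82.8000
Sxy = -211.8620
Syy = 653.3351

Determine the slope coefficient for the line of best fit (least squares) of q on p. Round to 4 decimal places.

b = Sxy/Sxx = -211.862/82.8 = -2.558720

-2.5587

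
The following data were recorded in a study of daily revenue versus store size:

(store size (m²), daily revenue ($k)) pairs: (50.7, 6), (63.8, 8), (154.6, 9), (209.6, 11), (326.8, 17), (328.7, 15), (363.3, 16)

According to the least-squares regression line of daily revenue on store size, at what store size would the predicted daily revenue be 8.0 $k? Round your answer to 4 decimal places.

99.2108

n = 7, Σx = 1497.5, Σy = 82, Σxy = 20810.5, Σx² = 421303.07
Sxx = Σx² − (Σx)²/n = 421303.07 − 320358.035714 = 100945.034286
Sxy = Σxy − (Σx)(Σy)/n = 20810.5 − 17542.142857 = 3268.357143
b = Sxy/Sxx = 3268.357143/100945.034286 = 0.032378
a = ȳ − b·x̄ = 11.714286 − 0.032378·213.928571 = 4.787794
Set a + b·x = 8.0: x = (8.0 − 4.787794) / 0.032378 = 99.210784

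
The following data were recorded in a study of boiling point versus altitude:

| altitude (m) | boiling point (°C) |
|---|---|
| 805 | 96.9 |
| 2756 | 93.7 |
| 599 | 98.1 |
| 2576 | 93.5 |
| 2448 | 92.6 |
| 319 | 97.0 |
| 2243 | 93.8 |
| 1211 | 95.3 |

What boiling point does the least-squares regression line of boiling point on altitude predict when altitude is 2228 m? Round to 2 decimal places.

n = 8, Σx = 12957, Σy = 760.9, Σxy = 1219289.1, Σx² = 27830173
Sxx = Σx² − (Σx)²/n = 27830173 − 20985481.125 = 6844691.875
Sxy = Σxy − (Σx)(Σy)/n = 1219289.1 − 1232372.6625 = -13083.5625
b = Sxy/Sxx = -13083.5625/6844691.875 = -0.001911
a = ȳ − b·x̄ = 95.1125 − (-0.001911)·1619.625 = 98.208398
ŷ(2228) = a + b·2228 = 98.208398 + (-0.001911)·2228 = 93.949597

93.95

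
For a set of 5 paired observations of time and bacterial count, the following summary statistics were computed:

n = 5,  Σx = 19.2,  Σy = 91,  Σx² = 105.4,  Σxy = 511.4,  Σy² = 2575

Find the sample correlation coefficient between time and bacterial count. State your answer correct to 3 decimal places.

Sxx = Σx² − (Σx)²/n = 105.4 − 73.728 = 31.672
Sxy = Σxy − (Σx)(Σy)/n = 511.4 − 349.44 = 161.96
Syy = Σy² − (Σy)²/n = 2575 − 1656.2 = 918.8
r = Sxy/√(Sxx·Syy) = 161.96/√(29100.2336) = 161.96/170.587906 = 0.949423

0.949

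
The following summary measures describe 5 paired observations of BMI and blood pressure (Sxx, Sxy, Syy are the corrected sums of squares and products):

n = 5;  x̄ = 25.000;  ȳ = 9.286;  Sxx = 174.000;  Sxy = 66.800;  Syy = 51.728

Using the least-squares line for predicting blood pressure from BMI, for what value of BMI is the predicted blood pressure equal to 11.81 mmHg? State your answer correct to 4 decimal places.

b = Sxy/Sxx = 66.8/174 = 0.383908
a = ȳ − b·x̄ = 9.286 − 0.383908·25 = -0.311701
Set a + b·x = 11.81: x = (11.81 − (-0.311701)) / 0.383908 = 31.574491

31.5745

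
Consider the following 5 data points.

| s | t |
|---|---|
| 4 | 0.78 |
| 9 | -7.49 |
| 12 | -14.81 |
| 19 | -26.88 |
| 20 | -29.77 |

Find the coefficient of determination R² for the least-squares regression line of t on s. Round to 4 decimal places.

0.9971

n = 5, Σx = 64, Σy = -78.17, Σxy = -1348.13, Σx² = 1002, Σy² = 1884.8319
Sxx = Σx² − (Σx)²/n = 1002 − 819.2 = 182.8
Sxy = Σxy − (Σx)(Σy)/n = -1348.13 − (-1000.576) = -347.554
Syy = Σy² − (Σy)²/n = 1884.8319 − 1222.10978 = 662.72212
R² = Sxy²/(Sxx·Syy) = (-347.554)²/(182.8·662.72212) = 0.997096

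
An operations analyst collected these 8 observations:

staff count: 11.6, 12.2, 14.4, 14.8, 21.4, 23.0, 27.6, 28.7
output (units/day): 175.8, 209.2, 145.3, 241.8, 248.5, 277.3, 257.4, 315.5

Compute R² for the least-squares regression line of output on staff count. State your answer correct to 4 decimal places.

0.6773

n = 8, Σx = 153.7, Σy = 1870.8, Σxy = 38117.37, Σx² = 3282.21, Σy² = 458692.16
Sxx = Σx² − (Σx)²/n = 3282.21 − 2952.96125 = 329.24875
Sxy = Σxy − (Σx)(Σy)/n = 38117.37 − 35942.745 = 2174.625
Syy = Σy² − (Σy)²/n = 458692.16 − 437486.58 = 21205.58
R² = Sxy²/(Sxx·Syy) = (2174.625)²/(329.24875·21205.58) = 0.677321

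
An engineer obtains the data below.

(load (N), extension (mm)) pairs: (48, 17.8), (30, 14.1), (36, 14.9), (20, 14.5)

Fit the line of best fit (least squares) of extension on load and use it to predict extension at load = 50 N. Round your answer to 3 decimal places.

n = 4, Σx = 134, Σy = 61.3, Σxy = 2103.8, Σx² = 4900
Sxx = Σx² − (Σx)²/n = 4900 − 4489 = 411
Sxy = Σxy − (Σx)(Σy)/n = 2103.8 − 2053.55 = 50.25
b = Sxy/Sxx = 50.25/411 = 0.122263
a = ȳ − b·x̄ = 15.325 − 0.122263·33.5 = 11.229197
ŷ(50) = a + b·50 = 11.229197 + 0.122263·50 = 17.342336

17.342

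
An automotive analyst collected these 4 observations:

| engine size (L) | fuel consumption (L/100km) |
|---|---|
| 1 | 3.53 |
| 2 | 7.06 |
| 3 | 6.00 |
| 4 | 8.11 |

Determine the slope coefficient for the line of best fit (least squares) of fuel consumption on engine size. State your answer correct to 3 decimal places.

1.268

n = 4, Σx = 10, Σy = 24.7, Σxy = 68.09, Σx² = 30
Sxx = Σx² − (Σx)²/n = 30 − 25 = 5
Sxy = Σxy − (Σx)(Σy)/n = 68.09 − 61.75 = 6.34
b = Sxy/Sxx = 6.34/5 = 1.268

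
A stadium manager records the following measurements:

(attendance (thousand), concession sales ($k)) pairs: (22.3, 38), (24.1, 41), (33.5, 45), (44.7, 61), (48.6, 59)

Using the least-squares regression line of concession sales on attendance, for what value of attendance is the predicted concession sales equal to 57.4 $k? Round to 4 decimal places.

n = 5, Σx = 173.2, Σy = 244, Σxy = 8937.1, Σx² = 6560.4
Sxx = Σx² − (Σx)²/n = 6560.4 − 5999.648 = 560.752
Sxy = Σxy − (Σx)(Σy)/n = 8937.1 − 8452.16 = 484.94
b = Sxy/Sxx = 484.94/560.752 = 0.864803
a = ȳ − b·x̄ = 48.8 − 0.864803·34.64 = 18.843225
Set a + b·x = 57.4: x = (57.4 − 18.843225) / 0.864803 = 44.584462

44.5845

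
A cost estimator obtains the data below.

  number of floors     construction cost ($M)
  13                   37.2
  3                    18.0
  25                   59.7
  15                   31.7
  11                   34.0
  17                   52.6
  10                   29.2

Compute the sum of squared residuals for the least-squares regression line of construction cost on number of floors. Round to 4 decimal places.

n = 7, Σx = 94, Σy = 262.4, Σxy = 4065.8, Σx² = 1538, Σy² = 11052.22
Sxx = Σx² − (Σx)²/n = 1538 − 1262.285714 = 275.714286
Sxy = Σxy − (Σx)(Σy)/n = 4065.8 − 3523.657143 = 542.142857
Syy = Σy² − (Σy)²/n = 11052.22 − 9836.251429 = 1215.968571
b = Sxy/Sxx = 542.142857/275.714286 = 1.966321
SSE = Syy − b·Sxy = 1215.968571 − 1.966321·542.142857 = 149.941554

149.9416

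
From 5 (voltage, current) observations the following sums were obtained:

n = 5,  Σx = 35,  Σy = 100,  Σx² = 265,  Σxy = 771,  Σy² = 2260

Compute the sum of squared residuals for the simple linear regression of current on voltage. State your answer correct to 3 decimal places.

Sxx = Σx² − (Σx)²/n = 265 − 245 = 20
Sxy = Σxy − (Σx)(Σy)/n = 771 − 700 = 71
Syy = Σy² − (Σy)²/n = 2260 − 2000 = 260
b = Sxy/Sxx = 71/20 = 3.55
SSE = Syy − b·Sxy = 260 − 3.55·71 = 7.95

7.950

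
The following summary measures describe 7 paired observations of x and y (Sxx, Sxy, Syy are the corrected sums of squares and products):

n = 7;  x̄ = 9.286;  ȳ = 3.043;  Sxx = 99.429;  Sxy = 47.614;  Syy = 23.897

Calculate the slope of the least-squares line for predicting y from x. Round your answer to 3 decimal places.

0.479

b = Sxy/Sxx = 47.614/99.429 = 0.478874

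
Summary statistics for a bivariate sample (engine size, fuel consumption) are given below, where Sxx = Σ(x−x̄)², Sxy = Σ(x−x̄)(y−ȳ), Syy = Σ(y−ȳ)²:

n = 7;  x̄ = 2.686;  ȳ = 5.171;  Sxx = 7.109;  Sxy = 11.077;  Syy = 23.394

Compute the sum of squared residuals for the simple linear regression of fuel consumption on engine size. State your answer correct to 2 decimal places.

6.13

b = Sxy/Sxx = 11.077/7.109 = 1.558166
SSE = Syy − b·Sxy = 23.394 − 1.558166·11.077 = 6.134198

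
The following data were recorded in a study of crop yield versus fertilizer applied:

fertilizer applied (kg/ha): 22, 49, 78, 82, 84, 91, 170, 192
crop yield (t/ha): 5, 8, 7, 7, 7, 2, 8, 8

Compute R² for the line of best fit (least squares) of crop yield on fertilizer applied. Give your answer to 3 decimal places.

n = 8, Σx = 768, Σy = 52, Σxy = 5288, Σx² = 96794, Σy² = 368
Sxx = Σx² − (Σx)²/n = 96794 − 73728 = 23066
Sxy = Σxy − (Σx)(Σy)/n = 5288 − 4992 = 296
Syy = Σy² − (Σy)²/n = 368 − 338 = 30
R² = Sxy²/(Sxx·Syy) = (296)²/(23066·30) = 0.126616

0.127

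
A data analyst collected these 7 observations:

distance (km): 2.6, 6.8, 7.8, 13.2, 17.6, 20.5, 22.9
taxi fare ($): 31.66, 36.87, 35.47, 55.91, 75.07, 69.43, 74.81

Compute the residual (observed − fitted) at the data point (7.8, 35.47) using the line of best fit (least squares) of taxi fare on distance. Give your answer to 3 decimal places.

-5.845

n = 7, Σx = 91.4, Σy = 379.22, Σxy = 5805.406, Σx² = 1542.5
Sxx = Σx² − (Σx)²/n = 1542.5 − 1193.422857 = 349.077143
Sxy = Σxy − (Σx)(Σy)/n = 5805.406 − 4951.529714 = 853.876286
b = Sxy/Sxx = 853.876286/349.077143 = 2.446096
a = ȳ − b·x̄ = 54.174286 − 2.446096·13.057143 = 22.235258
ŷ(7.8) = 22.235258 + 2.446096·7.8 = 41.314808
residual = y − ŷ = 35.47 − 41.314808 = -5.844808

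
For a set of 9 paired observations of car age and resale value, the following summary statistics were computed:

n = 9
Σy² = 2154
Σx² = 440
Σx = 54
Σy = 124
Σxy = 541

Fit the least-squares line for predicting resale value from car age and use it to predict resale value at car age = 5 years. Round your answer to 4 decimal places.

15.5278

Sxx = Σx² − (Σx)²/n = 440 − 324 = 116
Sxy = Σxy − (Σx)(Σy)/n = 541 − 744 = -203
b = Sxy/Sxx = -203/116 = -1.75
a = ȳ − b·x̄ = 13.777778 − (-1.75)·6 = 24.277778
ŷ(5) = a + b·5 = 24.277778 + (-1.75)·5 = 15.527778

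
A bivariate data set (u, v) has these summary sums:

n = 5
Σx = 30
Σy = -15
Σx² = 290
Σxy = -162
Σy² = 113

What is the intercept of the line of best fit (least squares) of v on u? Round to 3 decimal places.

0.927

Sxx = Σx² − (Σx)²/n = 290 − 180 = 110
Sxy = Σxy − (Σx)(Σy)/n = -162 − (-90) = -72
b = Sxy/Sxx = -72/110 = -0.654545
a = ȳ − b·x̄ = -3 − (-0.654545)·6 = 0.927273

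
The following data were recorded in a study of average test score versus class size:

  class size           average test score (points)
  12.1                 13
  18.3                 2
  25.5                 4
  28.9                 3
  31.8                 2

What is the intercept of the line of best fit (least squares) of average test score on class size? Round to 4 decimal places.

15.0220

n = 5, Σx = 116.6, Σy = 24, Σxy = 446.2, Σx² = 2978
Sxx = Σx² − (Σx)²/n = 2978 − 2719.112 = 258.888
Sxy = Σxy − (Σx)(Σy)/n = 446.2 − 559.68 = -113.48
b = Sxy/Sxx = -113.48/258.888 = -0.438336
a = ȳ − b·x̄ = 4.8 − (-0.438336)·23.32 = 15.022002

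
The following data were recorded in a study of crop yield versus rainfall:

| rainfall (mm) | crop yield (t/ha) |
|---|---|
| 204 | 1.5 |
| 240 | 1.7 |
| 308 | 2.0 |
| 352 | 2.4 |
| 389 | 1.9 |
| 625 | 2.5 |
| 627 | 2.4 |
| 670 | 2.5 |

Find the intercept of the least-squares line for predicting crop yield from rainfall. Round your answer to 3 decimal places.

1.340

n = 8, Σx = 3415, Σy = 16.9, Σxy = 7656.2, Σx² = 1701959
Sxx = Σx² − (Σx)²/n = 1701959 − 1457778.125 = 244180.875
Sxy = Σxy − (Σx)(Σy)/n = 7656.2 − 7214.1875 = 442.0125
b = Sxy/Sxx = 442.0125/244180.875 = 0.001810
a = ȳ − b·x̄ = 2.1125 − 0.001810·426.875 = 1.339777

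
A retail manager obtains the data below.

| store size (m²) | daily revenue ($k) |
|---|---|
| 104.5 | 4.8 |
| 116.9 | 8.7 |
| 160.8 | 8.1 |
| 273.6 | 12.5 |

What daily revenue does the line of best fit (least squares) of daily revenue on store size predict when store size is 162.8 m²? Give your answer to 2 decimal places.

n = 4, Σx = 655.8, Σy = 34.1, Σxy = 6241.11, Σx² = 125299.46
Sxx = Σx² − (Σx)²/n = 125299.46 − 107518.41 = 17781.05
Sxy = Σxy − (Σx)(Σy)/n = 6241.11 − 5590.695 = 650.415
b = Sxy/Sxx = 650.415/17781.05 = 0.036579
a = ȳ − b·x̄ = 8.525 − 0.036579·163.95 = 2.527855
ŷ(162.8) = a + b·162.8 = 2.527855 + 0.036579·162.8 = 8.482934

8.48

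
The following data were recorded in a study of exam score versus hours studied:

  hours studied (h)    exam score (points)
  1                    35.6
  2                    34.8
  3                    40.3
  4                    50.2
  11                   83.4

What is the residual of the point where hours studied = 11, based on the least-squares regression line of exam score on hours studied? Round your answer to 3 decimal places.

0.081

n = 5, Σx = 21, Σy = 244.3, Σxy = 1344.3, Σx² = 151
Sxx = Σx² − (Σx)²/n = 151 − 88.2 = 62.8
Sxy = Σxy − (Σx)(Σy)/n = 1344.3 − 1026.06 = 318.24
b = Sxy/Sxx = 318.24/62.8 = 5.067516
a = ȳ − b·x̄ = 48.86 − 5.067516·4.2 = 27.576433
ŷ(11) = 27.576433 + 5.067516·11 = 83.319108
residual = y − ŷ = 83.4 − 83.319108 = 0.080892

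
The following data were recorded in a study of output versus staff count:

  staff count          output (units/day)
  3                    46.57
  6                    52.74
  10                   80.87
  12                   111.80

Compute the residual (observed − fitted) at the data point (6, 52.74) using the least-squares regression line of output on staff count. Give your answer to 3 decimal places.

n = 4, Σx = 31, Σy = 291.98, Σxy = 2606.45, Σx² = 289
Sxx = Σx² − (Σx)²/n = 289 − 240.25 = 48.75
Sxy = Σxy − (Σx)(Σy)/n = 2606.45 − 2262.845 = 343.605
b = Sxy/Sxx = 343.605/48.75 = 7.048308
a = ȳ − b·x̄ = 72.995 − 7.048308·7.75 = 18.370615
ŷ(6) = 18.370615 + 7.048308·6 = 60.660462
residual = y − ŷ = 52.74 − 60.660462 = -7.920462

-7.920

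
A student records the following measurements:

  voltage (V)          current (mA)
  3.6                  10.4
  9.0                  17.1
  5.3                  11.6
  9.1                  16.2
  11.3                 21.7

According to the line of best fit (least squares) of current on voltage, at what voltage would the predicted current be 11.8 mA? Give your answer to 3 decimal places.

5.125

n = 5, Σx = 38.3, Σy = 77, Σxy = 645.45, Σx² = 332.55
Sxx = Σx² − (Σx)²/n = 332.55 − 293.378 = 39.172
Sxy = Σxy − (Σx)(Σy)/n = 645.45 − 589.82 = 55.63
b = Sxy/Sxx = 55.63/39.172 = 1.420147
a = ȳ − b·x̄ = 15.4 − 1.420147·7.66 = 4.521674
Set a + b·x = 11.8: x = (11.8 − 4.521674) / 1.420147 = 5.125051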